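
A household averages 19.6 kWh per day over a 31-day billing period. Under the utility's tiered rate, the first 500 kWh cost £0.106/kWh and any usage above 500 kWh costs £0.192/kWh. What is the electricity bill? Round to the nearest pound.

£74

Usage = 19.6 kWh/day × 31 days = 607.6 kWh
First 500 kWh × £0.106 = £53.00
Remaining 107.6 kWh × £0.192 = £20.66
Total = £73.66 ≈ £74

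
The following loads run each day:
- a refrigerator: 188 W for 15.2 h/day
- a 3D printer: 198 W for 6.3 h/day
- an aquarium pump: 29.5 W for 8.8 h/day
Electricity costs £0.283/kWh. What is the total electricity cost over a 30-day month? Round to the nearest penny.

£37.06

refrigerator: 188 W × 15.2 h × 30 d = 85,728 Wh = 85.73 kWh
3D printer: 198 W × 6.3 h × 30 d = 37,422 Wh = 37.42 kWh
aquarium pump: 29.5 W × 8.8 h × 30 d = 7,788 Wh = 7.788 kWh
Total energy = 85.73 + 37.42 + 7.788 = 130.9 kWh
Cost = 130.9 kWh × £0.283 = £37.06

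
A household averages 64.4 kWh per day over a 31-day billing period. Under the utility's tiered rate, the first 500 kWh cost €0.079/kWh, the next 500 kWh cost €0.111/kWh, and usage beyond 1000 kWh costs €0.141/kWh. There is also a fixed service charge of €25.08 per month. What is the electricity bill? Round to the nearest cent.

Usage = 64.4 kWh/day × 31 days = 1996.4 kWh
First 500 kWh × €0.079 = €39.50
Next 500 kWh × €0.111 = €55.50
Remaining 996.4 kWh × €0.141 = €140.49
Energy charge = €235.49; + service €25.08 = €260.57

€260.57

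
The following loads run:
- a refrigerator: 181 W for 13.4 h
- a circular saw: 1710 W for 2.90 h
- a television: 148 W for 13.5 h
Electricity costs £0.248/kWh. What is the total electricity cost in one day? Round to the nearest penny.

£2.33

refrigerator: 181 W × 13.4 h = 2,425 Wh = 2.425 kWh
circular saw: 1710 W × 2.90 h = 4,959 Wh = 4.959 kWh
television: 148 W × 13.5 h = 1,998 Wh = 1.998 kWh
Total energy = 2.425 + 4.959 + 1.998 = 9.382 kWh
Cost = 9.382 kWh × £0.248 = £2.33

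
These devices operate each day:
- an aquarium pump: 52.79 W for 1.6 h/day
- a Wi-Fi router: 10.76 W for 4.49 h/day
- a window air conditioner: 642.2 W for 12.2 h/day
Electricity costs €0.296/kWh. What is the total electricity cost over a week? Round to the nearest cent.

€16.51

aquarium pump: 52.79 W × 1.6 h × 7 d = 591 Wh = 0.5912 kWh
Wi-Fi router: 10.76 W × 4.49 h × 7 d = 338 Wh = 0.3382 kWh
window air conditioner: 642.2 W × 12.2 h × 7 d = 54,844 Wh = 54.84 kWh
Total energy = 0.5912 + 0.3382 + 54.84 = 55.77 kWh
Cost = 55.77 kWh × €0.296 = €16.51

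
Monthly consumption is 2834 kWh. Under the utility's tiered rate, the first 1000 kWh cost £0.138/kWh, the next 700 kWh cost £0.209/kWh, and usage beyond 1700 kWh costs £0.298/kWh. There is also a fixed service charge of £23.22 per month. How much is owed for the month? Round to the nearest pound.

First 1000 kWh × £0.138 = £138.00
Next 700 kWh × £0.209 = £146.30
Remaining 1134 kWh × £0.298 = £337.93
Energy charge = £622.23; + service £23.22 = £645.45 ≈ £645

£645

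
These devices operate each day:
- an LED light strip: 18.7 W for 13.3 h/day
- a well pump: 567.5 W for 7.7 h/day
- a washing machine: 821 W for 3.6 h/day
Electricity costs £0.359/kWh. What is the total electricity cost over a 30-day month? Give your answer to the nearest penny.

LED light strip: 18.7 W × 13.3 h × 30 d = 7,461 Wh = 7.461 kWh
well pump: 567.5 W × 7.7 h × 30 d = 131,092 Wh = 131.1 kWh
washing machine: 821 W × 3.6 h × 30 d = 88,668 Wh = 88.67 kWh
Total energy = 7.461 + 131.1 + 88.67 = 227.2 kWh
Cost = 227.2 kWh × £0.359 = £81.57

£81.57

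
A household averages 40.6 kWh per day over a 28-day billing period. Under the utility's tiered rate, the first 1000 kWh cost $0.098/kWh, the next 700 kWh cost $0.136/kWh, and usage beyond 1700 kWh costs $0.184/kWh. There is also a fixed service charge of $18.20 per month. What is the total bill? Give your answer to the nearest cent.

$134.80

Usage = 40.6 kWh/day × 28 days = 1136.8 kWh
First 1000 kWh × $0.098 = $98.00
Next 136.8 kWh × $0.136 = $18.60
Remaining tier: 0 kWh (not reached)
Energy charge = $116.60; + service $18.20 = $134.80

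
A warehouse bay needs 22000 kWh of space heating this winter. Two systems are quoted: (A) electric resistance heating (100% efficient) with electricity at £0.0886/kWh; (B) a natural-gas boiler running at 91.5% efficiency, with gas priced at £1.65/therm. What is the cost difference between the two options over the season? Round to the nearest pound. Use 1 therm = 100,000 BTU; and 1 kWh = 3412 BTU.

Heat load = 22000 kWh × 3412 = 75,064,000 BTU
Gas: input = 75,064,000 / 0.915 = 82,037,158 BTU = 820.4 therm → 820.4 × £1.65 = £1,353.61
Electric: 75,064,000 BTU / 3412 = 22,000 kWh → × £0.0886 = £1,949.20
Difference = |£1,353.61 − £1,949.20| = £595.59 ≈ £596

£596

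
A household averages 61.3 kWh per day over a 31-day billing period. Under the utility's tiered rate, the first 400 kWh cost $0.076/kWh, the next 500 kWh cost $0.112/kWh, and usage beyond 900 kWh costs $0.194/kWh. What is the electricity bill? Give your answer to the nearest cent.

Usage = 61.3 kWh/day × 31 days = 1900.3 kWh
First 400 kWh × $0.076 = $30.40
Next 500 kWh × $0.112 = $56.00
Remaining 1000.3 kWh × $0.194 = $194.06
Total = $280.46

$280.46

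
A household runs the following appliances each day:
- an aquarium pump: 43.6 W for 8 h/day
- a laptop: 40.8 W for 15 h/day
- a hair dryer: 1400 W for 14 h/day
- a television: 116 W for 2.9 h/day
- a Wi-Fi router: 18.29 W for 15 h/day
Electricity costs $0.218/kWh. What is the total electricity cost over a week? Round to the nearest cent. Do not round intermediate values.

$32.31

aquarium pump: 43.6 W × 8 h × 7 d = 2,442 Wh = 2.442 kWh
laptop: 40.8 W × 15 h × 7 d = 4,284 Wh = 4.284 kWh
hair dryer: 1400 W × 14 h × 7 d = 137,200 Wh = 137.2 kWh
television: 116 W × 2.9 h × 7 d = 2,355 Wh = 2.355 kWh
Wi-Fi router: 18.29 W × 15 h × 7 d = 1,920 Wh = 1.92 kWh
Total energy = 2.442 + 4.284 + 137.2 + 2.355 + 1.92 = 148.2 kWh
Cost = 148.2 kWh × $0.218 = $32.31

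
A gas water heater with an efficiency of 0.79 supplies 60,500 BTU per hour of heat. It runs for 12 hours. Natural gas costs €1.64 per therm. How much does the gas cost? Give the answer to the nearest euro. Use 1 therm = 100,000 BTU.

€15

Heat delivered = 60,500 BTU/h × 12 h = 726,000 BTU
Gas input = 726,000 / 0.79 = 918,987 BTU
= 918,987 / 100,000 = 9.19 therm
Cost = 9.19 × €1.64/therm = €15.07 ≈ €15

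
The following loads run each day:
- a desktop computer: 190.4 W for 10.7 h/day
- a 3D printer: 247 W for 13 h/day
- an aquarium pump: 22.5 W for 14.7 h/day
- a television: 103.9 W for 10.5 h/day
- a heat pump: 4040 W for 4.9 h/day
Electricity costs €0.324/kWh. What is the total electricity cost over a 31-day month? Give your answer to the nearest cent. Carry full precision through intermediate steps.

€265.82

desktop computer: 190.4 W × 10.7 h × 31 d = 63,156 Wh = 63.16 kWh
3D printer: 247 W × 13 h × 31 d = 99,541 Wh = 99.54 kWh
aquarium pump: 22.5 W × 14.7 h × 31 d = 10,253 Wh = 10.25 kWh
television: 103.9 W × 10.5 h × 31 d = 33,819 Wh = 33.82 kWh
heat pump: 4040 W × 4.9 h × 31 d = 613,676 Wh = 613.7 kWh
Total energy = 63.16 + 99.54 + 10.25 + 33.82 + 613.7 = 820.4 kWh
Cost = 820.4 kWh × €0.324 = €265.82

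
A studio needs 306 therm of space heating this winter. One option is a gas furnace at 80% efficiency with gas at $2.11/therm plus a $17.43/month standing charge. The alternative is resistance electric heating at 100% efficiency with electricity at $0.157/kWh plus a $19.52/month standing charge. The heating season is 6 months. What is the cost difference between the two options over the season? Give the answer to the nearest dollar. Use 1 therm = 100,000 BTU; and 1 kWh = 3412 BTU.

Heat load = 306 therm × 100,000 = 30,600,000 BTU
Gas: input = 30,600,000 / 0.80 = 38,250,000 BTU = 382.5 therm → 382.5 × $2.11 = $807.07; + 6 × $17.43 standing = $911.65
Electric: 30,600,000 BTU / 3412 = 8,968 kWh → × $0.157 = $1,408.03; + 6 × $19.52 standing = $1,525.15
Difference = |$911.65 − $1,525.15| = $613.50 ≈ $613

$613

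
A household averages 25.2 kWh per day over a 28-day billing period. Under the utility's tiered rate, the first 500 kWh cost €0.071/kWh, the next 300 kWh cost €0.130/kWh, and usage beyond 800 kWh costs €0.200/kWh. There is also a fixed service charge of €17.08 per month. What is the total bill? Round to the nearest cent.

€79.31

Usage = 25.2 kWh/day × 28 days = 705.6 kWh
First 500 kWh × €0.071 = €35.50
Next 205.6 kWh × €0.130 = €26.73
Remaining tier: 0 kWh (not reached)
Energy charge = €62.23; + service €17.08 = €79.31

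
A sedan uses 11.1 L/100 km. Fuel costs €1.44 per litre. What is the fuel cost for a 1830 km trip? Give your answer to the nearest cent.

Fuel = 11.1 L/100 km × 1830 km / 100 = 203.1 L
Cost = 203.1 L × €1.44/L = €292.51

€292.51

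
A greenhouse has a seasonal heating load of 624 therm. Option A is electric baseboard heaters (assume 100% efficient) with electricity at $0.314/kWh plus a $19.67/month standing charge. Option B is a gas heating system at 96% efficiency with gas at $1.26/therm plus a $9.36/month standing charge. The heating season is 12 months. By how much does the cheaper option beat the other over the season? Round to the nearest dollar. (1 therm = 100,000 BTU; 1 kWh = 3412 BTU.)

$5047

Heat load = 624 therm × 100,000 = 62,400,000 BTU
Gas: input = 62,400,000 / 0.96 = 65,000,000 BTU = 650 therm → 650 × $1.26 = $819.00; + 12 × $9.36 standing = $931.32
Electric: 62,400,000 BTU / 3412 = 18,290 kWh → × $0.314 = $5,742.56; + 12 × $19.67 standing = $5,978.60
Difference = |$931.32 − $5,978.60| = $5,047.28 ≈ $5047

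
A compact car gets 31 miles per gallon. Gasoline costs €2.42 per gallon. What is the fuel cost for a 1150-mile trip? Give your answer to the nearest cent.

Fuel = 1150 mi / 31 mpg = 37.1 gal
Cost = 37.1 gal × €2.42/gal = €89.77

€89.77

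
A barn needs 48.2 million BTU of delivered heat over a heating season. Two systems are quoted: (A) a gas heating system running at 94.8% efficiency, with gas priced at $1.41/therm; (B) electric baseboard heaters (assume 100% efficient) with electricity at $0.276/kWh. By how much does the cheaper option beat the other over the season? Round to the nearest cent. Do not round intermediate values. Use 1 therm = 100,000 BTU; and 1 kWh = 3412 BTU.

Heat load = 48.2 × 10⁶ BTU = 48,200,000 BTU
Gas: input = 48,200,000 / 0.948 = 50,843,882 BTU = 508.4 therm → 508.4 × $1.41 = $716.90
Electric: 48,200,000 BTU / 3412 = 14,130 kWh → × $0.276 = $3,898.94
Difference = |$716.90 − $3,898.94| = $3,182.05

$3182.05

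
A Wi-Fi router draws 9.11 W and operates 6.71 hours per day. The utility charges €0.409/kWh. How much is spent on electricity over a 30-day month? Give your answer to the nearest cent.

€0.75

Energy = 9.11 W × 6.71 h/day × 30 days = 1,834 Wh = 1.834 kWh
Cost = 1.834 kWh × €0.409/kWh = €0.75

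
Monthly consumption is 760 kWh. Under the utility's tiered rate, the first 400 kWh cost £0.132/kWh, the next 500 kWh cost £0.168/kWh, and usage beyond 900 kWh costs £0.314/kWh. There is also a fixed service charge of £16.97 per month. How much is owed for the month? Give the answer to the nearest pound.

First 400 kWh × £0.132 = £52.80
Next 360 kWh × £0.168 = £60.48
Remaining tier: 0 kWh (not reached)
Energy charge = £113.28; + service £16.97 = £130.25 ≈ £130

£130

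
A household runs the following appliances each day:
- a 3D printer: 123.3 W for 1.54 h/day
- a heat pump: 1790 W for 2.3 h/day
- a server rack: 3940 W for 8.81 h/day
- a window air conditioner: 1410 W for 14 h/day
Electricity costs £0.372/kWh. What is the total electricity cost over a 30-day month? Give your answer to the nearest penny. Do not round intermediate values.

3D printer: 123.3 W × 1.54 h × 30 d = 5,696 Wh = 5.696 kWh
heat pump: 1790 W × 2.3 h × 30 d = 123,510 Wh = 123.5 kWh
server rack: 3940 W × 8.81 h × 30 d = 1,041,342 Wh = 1,041 kWh
window air conditioner: 1410 W × 14 h × 30 d = 592,200 Wh = 592.2 kWh
Total energy = 5.696 + 123.5 + 1,041 + 592.2 = 1,763 kWh
Cost = 1,763 kWh × £0.372 = £655.74

£655.74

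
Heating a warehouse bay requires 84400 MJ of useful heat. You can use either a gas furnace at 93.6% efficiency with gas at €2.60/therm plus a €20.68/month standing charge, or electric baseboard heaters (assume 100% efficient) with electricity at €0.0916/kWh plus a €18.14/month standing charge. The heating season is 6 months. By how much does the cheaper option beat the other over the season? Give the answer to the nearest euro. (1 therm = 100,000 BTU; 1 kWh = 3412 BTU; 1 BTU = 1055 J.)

Heat load = 84400 MJ = 84,400,000,000 J / 1055 = 80,000,000 BTU
Gas: input = 80,000,000 / 0.936 = 85,470,085 BTU = 854.7 therm → 854.7 × €2.60 = €2,222.22; + 6 × €20.68 standing = €2,346.30
Electric: 80,000,000 BTU / 3412 = 23,450 kWh → × €0.0916 = €2,147.71; + 6 × €18.14 standing = €2,256.55
Difference = |€2,346.30 − €2,256.55| = €89.75 ≈ €90

€90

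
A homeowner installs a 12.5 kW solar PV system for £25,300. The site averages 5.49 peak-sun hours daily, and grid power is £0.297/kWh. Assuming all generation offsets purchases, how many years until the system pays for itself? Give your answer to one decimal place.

3.4 years

Daily generation = 12.5 kW × 5.49 h = 68.62 kWh
Annual generation = 68.62 × 365 = 25048 kWh
Annual savings = 25048 × £0.297 = £7,439.29
Payback = £25,300 / £7,439.29 = 3.4 years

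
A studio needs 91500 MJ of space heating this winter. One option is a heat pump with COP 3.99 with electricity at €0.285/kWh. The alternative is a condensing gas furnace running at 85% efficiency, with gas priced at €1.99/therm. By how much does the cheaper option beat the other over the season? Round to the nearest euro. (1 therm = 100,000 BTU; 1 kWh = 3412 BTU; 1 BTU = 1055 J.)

€215

Heat load = 91500 MJ = 91,500,000,000 J / 1055 = 86,729,858 BTU
Gas: input = 86,729,858 / 0.85 = 102,035,127 BTU = 1,020 therm → 1,020 × €1.99 = €2,030.50
Heat pump: 86,729,858 BTU / 3412 = 25,420 kWh heat; / 3.99 = 6,371 kWh in → × €0.285 = €1,815.65
Difference = |€2,030.50 − €1,815.65| = €214.85 ≈ €215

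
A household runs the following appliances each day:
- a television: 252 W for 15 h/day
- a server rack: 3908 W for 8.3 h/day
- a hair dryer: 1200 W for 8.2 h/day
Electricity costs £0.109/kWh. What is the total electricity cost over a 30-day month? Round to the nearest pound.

television: 252 W × 15 h × 30 d = 113,400 Wh = 113.4 kWh
server rack: 3908 W × 8.3 h × 30 d = 973,092 Wh = 973.1 kWh
hair dryer: 1200 W × 8.2 h × 30 d = 295,200 Wh = 295.2 kWh
Total energy = 113.4 + 973.1 + 295.2 = 1,382 kWh
Cost = 1,382 kWh × £0.109 = £150.60 ≈ £151

£151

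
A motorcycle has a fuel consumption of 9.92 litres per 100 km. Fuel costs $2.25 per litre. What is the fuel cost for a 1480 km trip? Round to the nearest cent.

$330.34

Fuel = 9.92 L/100 km × 1480 km / 100 = 146.8 L
Cost = 146.8 L × $2.25/L = $330.34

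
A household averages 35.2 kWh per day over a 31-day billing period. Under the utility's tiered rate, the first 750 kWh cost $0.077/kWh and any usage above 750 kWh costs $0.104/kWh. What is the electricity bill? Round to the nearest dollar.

$93

Usage = 35.2 kWh/day × 31 days = 1091.2 kWh
First 750 kWh × $0.077 = $57.75
Remaining 341.2 kWh × $0.104 = $35.48
Total = $93.23 ≈ $93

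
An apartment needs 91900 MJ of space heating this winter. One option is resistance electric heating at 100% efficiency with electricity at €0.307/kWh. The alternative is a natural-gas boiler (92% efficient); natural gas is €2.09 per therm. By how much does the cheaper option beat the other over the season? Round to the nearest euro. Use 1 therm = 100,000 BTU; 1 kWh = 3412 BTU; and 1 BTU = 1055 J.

Heat load = 91900 MJ = 91,900,000,000 J / 1055 = 87,109,005 BTU
Gas: input = 87,109,005 / 0.92 = 94,683,701 BTU = 946.8 therm → 946.8 × €2.09 = €1,978.89
Electric: 87,109,005 BTU / 3412 = 25,530 kWh → × €0.307 = €7,837.77
Difference = |€1,978.89 − €7,837.77| = €5,858.88 ≈ €5859

€5859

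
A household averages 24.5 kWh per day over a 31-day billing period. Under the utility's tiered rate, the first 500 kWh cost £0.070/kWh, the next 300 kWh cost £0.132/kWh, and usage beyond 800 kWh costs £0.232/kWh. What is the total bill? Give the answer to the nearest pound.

£69

Usage = 24.5 kWh/day × 31 days = 759.5 kWh
First 500 kWh × £0.070 = £35.00
Next 259.5 kWh × £0.132 = £34.25
Remaining tier: 0 kWh (not reached)
Total = £69.25 ≈ £69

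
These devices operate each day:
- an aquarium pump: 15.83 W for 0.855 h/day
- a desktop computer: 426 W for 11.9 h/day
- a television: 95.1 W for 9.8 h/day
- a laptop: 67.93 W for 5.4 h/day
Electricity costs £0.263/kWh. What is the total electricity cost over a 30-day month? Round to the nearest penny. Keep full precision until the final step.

£50.35

aquarium pump: 15.83 W × 0.855 h × 30 d = 406 Wh = 0.406 kWh
desktop computer: 426 W × 11.9 h × 30 d = 152,082 Wh = 152.1 kWh
television: 95.1 W × 9.8 h × 30 d = 27,959 Wh = 27.96 kWh
laptop: 67.93 W × 5.4 h × 30 d = 11,005 Wh = 11 kWh
Total energy = 0.406 + 152.1 + 27.96 + 11 = 191.5 kWh
Cost = 191.5 kWh × £0.263 = £50.35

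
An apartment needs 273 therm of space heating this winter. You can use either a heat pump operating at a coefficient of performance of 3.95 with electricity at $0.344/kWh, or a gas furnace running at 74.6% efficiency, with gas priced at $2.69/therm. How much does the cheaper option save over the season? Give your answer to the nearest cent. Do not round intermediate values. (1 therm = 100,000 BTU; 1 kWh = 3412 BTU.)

Heat load = 273 therm × 100,000 = 27,300,000 BTU
Gas: input = 27,300,000 / 0.746 = 36,595,174 BTU = 366 therm → 366 × $2.69 = $984.41
Heat pump: 27,300,000 BTU / 3412 = 8,001 kWh heat; / 3.95 = 2,026 kWh in → × $0.344 = $696.81
Difference = |$984.41 − $696.81| = $287.60

$287.60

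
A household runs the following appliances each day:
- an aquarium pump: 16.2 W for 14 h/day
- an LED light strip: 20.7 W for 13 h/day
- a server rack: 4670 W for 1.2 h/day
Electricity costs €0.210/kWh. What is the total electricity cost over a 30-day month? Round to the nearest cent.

aquarium pump: 16.2 W × 14 h × 30 d = 6,804 Wh = 6.804 kWh
LED light strip: 20.7 W × 13 h × 30 d = 8,073 Wh = 8.073 kWh
server rack: 4670 W × 1.2 h × 30 d = 168,120 Wh = 168.1 kWh
Total energy = 6.804 + 8.073 + 168.1 = 183 kWh
Cost = 183 kWh × €0.210 = €38.43

€38.43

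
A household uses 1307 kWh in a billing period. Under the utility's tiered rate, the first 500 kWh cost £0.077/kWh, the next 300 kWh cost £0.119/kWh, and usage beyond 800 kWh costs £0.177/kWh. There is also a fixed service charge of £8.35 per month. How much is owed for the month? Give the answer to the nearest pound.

First 500 kWh × £0.077 = £38.50
Next 300 kWh × £0.119 = £35.70
Remaining 507 kWh × £0.177 = £89.74
Energy charge = £163.94; + service £8.35 = £172.29 ≈ £172

£172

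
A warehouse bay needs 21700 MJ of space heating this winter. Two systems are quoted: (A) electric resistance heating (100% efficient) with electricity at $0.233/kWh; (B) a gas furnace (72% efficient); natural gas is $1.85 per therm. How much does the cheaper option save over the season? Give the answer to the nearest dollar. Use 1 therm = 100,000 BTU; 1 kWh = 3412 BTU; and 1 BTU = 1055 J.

$876

Heat load = 21700 MJ = 21,700,000,000 J / 1055 = 20,568,720 BTU
Gas: input = 20,568,720 / 0.72 = 28,567,667 BTU = 285.7 therm → 285.7 × $1.85 = $528.50
Electric: 20,568,720 BTU / 3412 = 6,028 kWh → × $0.233 = $1,404.60
Difference = |$528.50 − $1,404.60| = $876.10 ≈ $876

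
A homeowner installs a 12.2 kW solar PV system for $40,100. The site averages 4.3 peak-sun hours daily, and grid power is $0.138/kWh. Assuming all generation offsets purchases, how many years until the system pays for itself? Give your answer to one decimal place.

15.2 years

Daily generation = 12.2 kW × 4.3 h = 52.46 kWh
Annual generation = 52.46 × 365 = 19148 kWh
Annual savings = 19148 × $0.138 = $2,642.41
Payback = $40,100 / $2,642.41 = 15.2 years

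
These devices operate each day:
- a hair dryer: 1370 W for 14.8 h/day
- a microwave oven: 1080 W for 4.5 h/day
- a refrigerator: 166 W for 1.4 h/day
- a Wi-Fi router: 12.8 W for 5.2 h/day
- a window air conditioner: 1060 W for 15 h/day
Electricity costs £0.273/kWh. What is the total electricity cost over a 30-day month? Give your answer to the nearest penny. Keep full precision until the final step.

hair dryer: 1370 W × 14.8 h × 30 d = 608,280 Wh = 608.3 kWh
microwave oven: 1080 W × 4.5 h × 30 d = 145,800 Wh = 145.8 kWh
refrigerator: 166 W × 1.4 h × 30 d = 6,972 Wh = 6.972 kWh
Wi-Fi router: 12.8 W × 5.2 h × 30 d = 1,997 Wh = 1.997 kWh
window air conditioner: 1060 W × 15 h × 30 d = 477,000 Wh = 477 kWh
Total energy = 608.3 + 145.8 + 6.972 + 1.997 + 477 = 1,240 kWh
Cost = 1,240 kWh × £0.273 = £338.53

£338.53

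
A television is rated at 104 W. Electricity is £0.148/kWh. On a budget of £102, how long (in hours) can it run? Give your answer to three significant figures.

6630 h

Energy budget = £102 / £0.148 per kWh = 689.2 kWh = 689,189 Wh
Runtime = 689,189 Wh / 104 W = 6,627 h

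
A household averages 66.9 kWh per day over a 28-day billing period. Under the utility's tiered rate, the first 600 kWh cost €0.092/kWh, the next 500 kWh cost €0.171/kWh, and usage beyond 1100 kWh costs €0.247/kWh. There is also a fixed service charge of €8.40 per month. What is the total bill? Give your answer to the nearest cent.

Usage = 66.9 kWh/day × 28 days = 1873.2 kWh
First 600 kWh × €0.092 = €55.20
Next 500 kWh × €0.171 = €85.50
Remaining 773.2 kWh × €0.247 = €190.98
Energy charge = €331.68; + service €8.40 = €340.08

€340.08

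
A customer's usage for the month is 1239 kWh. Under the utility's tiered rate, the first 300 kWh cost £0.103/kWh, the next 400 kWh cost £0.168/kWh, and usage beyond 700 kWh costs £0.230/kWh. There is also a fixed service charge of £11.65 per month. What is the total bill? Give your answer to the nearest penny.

£233.72

First 300 kWh × £0.103 = £30.90
Next 400 kWh × £0.168 = £67.20
Remaining 539 kWh × £0.230 = £123.97
Energy charge = £222.07; + service £11.65 = £233.72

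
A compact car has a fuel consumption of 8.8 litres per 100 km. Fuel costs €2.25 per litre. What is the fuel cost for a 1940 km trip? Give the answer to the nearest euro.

Fuel = 8.8 L/100 km × 1940 km / 100 = 170.7 L
Cost = 170.7 L × €2.25/L = €384.12 ≈ €384

€384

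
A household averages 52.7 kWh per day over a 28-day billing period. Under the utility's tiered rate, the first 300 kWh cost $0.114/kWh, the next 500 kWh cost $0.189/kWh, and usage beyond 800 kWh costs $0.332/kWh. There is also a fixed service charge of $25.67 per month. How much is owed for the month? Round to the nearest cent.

$378.67

Usage = 52.7 kWh/day × 28 days = 1475.6 kWh
First 300 kWh × $0.114 = $34.20
Next 500 kWh × $0.189 = $94.50
Remaining 675.6 kWh × $0.332 = $224.30
Energy charge = $353.00; + service $25.67 = $378.67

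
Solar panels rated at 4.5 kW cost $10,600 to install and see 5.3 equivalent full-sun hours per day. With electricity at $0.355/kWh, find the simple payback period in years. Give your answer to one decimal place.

Daily generation = 4.5 kW × 5.3 h = 23.85 kWh
Annual generation = 23.85 × 365 = 8705.2 kWh
Annual savings = 8705.2 × $0.355 = $3,090.36
Payback = $10,600 / $3,090.36 = 3.43 years

3.4 years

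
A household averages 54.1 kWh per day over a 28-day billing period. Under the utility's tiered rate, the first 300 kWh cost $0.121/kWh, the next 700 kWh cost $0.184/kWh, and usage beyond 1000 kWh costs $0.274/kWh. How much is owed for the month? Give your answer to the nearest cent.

Usage = 54.1 kWh/day × 28 days = 1514.8 kWh
First 300 kWh × $0.121 = $36.30
Next 700 kWh × $0.184 = $128.80
Remaining 514.8 kWh × $0.274 = $141.06
Total = $306.16

$306.16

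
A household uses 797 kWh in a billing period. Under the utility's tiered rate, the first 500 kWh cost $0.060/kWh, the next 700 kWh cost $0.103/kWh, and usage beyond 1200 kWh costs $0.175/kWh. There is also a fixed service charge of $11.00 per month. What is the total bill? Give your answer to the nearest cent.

$71.59

First 500 kWh × $0.060 = $30.00
Next 297 kWh × $0.103 = $30.59
Remaining tier: 0 kWh (not reached)
Energy charge = $60.59; + service $11.00 = $71.59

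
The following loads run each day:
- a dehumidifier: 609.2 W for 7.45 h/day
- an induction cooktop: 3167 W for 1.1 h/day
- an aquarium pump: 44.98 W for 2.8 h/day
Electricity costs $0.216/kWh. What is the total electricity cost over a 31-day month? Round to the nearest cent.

$54.56

dehumidifier: 609.2 W × 7.45 h × 31 d = 140,695 Wh = 140.7 kWh
induction cooktop: 3167 W × 1.1 h × 31 d = 107,995 Wh = 108 kWh
aquarium pump: 44.98 W × 2.8 h × 31 d = 3,904 Wh = 3.904 kWh
Total energy = 140.7 + 108 + 3.904 = 252.6 kWh
Cost = 252.6 kWh × $0.216 = $54.56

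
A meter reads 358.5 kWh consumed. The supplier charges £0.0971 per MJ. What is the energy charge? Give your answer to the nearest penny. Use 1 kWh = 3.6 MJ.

£125.32

358.5 kWh × (3.6 MJ/kWh) = 1,291 MJ
Cost = 1,291 MJ × £0.0971/MJ = £125.32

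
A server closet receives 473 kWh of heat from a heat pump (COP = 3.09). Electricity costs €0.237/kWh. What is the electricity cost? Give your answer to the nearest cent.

Electrical input = 473 kWh / 3.09 = 153.1 kWh
Cost = 153.1 × €0.237/kWh = €36.28

€36.28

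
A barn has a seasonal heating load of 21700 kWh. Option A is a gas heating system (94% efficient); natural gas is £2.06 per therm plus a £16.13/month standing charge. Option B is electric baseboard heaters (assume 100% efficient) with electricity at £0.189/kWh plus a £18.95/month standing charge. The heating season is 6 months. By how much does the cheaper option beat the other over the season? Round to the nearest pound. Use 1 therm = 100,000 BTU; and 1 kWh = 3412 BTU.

£2496

Heat load = 21700 kWh × 3412 = 74,040,400 BTU
Gas: input = 74,040,400 / 0.94 = 78,766,383 BTU = 787.7 therm → 787.7 × £2.06 = £1,622.59; + 6 × £16.13 standing = £1,719.37
Electric: 74,040,400 BTU / 3412 = 21,700 kWh → × £0.189 = £4,101.30; + 6 × £18.95 standing = £4,215.00
Difference = |£1,719.37 − £4,215.00| = £2,495.63 ≈ £2496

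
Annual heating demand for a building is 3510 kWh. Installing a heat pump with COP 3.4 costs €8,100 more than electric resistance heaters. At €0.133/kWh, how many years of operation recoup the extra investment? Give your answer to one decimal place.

Resistance: 3510 kWh × €0.133 = €466.83/yr
Heat pump: 3510 / 3.4 = 1032 kWh in → × €0.133 = €137.30/yr
Annual savings = €329.53
Payback = €8,100 / €329.53 = 24.6 years

24.6 years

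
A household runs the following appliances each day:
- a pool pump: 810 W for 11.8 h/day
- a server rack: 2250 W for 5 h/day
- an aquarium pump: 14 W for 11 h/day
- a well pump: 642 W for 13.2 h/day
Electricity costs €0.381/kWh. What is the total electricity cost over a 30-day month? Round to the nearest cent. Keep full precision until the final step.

€336.46

pool pump: 810 W × 11.8 h × 30 d = 286,740 Wh = 286.7 kWh
server rack: 2250 W × 5 h × 30 d = 337,500 Wh = 337.5 kWh
aquarium pump: 14 W × 11 h × 30 d = 4,620 Wh = 4.62 kWh
well pump: 642 W × 13.2 h × 30 d = 254,232 Wh = 254.2 kWh
Total energy = 286.7 + 337.5 + 4.62 + 254.2 = 883.1 kWh
Cost = 883.1 kWh × €0.381 = €336.46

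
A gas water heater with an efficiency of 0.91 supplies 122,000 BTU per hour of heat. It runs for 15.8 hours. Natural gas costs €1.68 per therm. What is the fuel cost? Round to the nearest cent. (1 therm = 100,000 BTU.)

€35.59

Heat delivered = 122,000 BTU/h × 15.8 h = 1,927,600 BTU
Gas input = 1,927,600 / 0.91 = 2,118,242 BTU
= 2,118,242 / 100,000 = 21.18 therm
Cost = 21.18 × €1.68/therm = €35.59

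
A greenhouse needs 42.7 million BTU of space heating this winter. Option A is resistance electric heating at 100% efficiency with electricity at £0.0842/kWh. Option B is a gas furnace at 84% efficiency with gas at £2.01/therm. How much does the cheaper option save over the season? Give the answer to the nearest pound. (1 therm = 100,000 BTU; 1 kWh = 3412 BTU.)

Heat load = 42.7 × 10⁶ BTU = 42,700,000 BTU
Gas: input = 42,700,000 / 0.84 = 50,833,333 BTU = 508.3 therm → 508.3 × £2.01 = £1,021.75
Electric: 42,700,000 BTU / 3412 = 12,510 kWh → × £0.0842 = £1,053.73
Difference = |£1,021.75 − £1,053.73| = £31.98 ≈ £32

£32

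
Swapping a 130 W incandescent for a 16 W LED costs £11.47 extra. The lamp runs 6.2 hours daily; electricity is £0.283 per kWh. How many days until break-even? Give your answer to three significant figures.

Power saved = 130 − 16 = 114 W
Daily energy saved = 114 W × 6.2 h = 706.8 Wh = 0.7068 kWh
Daily savings = 0.7068 × £0.283 = £0.2000
Payback = £11.47 / £0.2000 per day = 57.34 days

57.3 days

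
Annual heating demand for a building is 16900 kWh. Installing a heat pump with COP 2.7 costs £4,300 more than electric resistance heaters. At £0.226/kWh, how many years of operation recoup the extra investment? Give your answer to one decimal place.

Resistance: 16900 kWh × £0.226 = £3,819.40/yr
Heat pump: 16900 / 2.7 = 6259 kWh in → × £0.226 = £1,414.59/yr
Annual savings = £2,404.81
Payback = £4,300 / £2,404.81 = 1.79 years

1.8 years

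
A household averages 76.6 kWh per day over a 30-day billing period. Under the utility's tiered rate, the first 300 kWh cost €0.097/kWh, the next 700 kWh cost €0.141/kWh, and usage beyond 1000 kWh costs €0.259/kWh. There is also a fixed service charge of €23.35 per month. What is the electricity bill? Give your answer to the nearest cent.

€487.33

Usage = 76.6 kWh/day × 30 days = 2298 kWh
First 300 kWh × €0.097 = €29.10
Next 700 kWh × €0.141 = €98.70
Remaining 1298 kWh × €0.259 = €336.18
Energy charge = €463.98; + service €23.35 = €487.33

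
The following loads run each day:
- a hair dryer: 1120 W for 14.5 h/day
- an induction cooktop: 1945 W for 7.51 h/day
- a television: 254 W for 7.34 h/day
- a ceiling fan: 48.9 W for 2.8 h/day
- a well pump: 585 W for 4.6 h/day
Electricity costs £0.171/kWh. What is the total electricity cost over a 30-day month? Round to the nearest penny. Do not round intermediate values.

£182.32

hair dryer: 1120 W × 14.5 h × 30 d = 487,200 Wh = 487.2 kWh
induction cooktop: 1945 W × 7.51 h × 30 d = 438,208 Wh = 438.2 kWh
television: 254 W × 7.34 h × 30 d = 55,931 Wh = 55.93 kWh
ceiling fan: 48.9 W × 2.8 h × 30 d = 4,108 Wh = 4.108 kWh
well pump: 585 W × 4.6 h × 30 d = 80,730 Wh = 80.73 kWh
Total energy = 487.2 + 438.2 + 55.93 + 4.108 + 80.73 = 1,066 kWh
Cost = 1,066 kWh × £0.171 = £182.32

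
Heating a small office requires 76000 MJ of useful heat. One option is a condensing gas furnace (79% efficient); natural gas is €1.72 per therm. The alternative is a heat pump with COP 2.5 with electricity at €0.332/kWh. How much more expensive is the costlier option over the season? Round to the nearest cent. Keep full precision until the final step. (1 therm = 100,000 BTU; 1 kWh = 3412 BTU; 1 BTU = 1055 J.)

Heat load = 76000 MJ = 76,000,000,000 J / 1055 = 72,037,915 BTU
Gas: input = 72,037,915 / 0.79 = 91,187,234 BTU = 911.9 therm → 911.9 × €1.72 = €1,568.42
Heat pump: 72,037,915 BTU / 3412 = 21,110 kWh heat; / 2.5 = 8,445 kWh in → × €0.332 = €2,803.82
Difference = |€1,568.42 − €2,803.82| = €1,235.40

€1235.40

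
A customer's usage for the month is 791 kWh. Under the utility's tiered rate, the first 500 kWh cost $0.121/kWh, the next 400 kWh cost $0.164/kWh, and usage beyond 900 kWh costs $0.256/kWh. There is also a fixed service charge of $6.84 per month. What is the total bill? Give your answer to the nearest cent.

First 500 kWh × $0.121 = $60.50
Next 291 kWh × $0.164 = $47.72
Remaining tier: 0 kWh (not reached)
Energy charge = $108.22; + service $6.84 = $115.06

$115.06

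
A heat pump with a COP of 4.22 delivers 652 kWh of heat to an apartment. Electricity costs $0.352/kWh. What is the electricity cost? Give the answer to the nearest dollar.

Electrical input = 652 kWh / 4.22 = 154.5 kWh
Cost = 154.5 × $0.352/kWh = $54.38 ≈ $54

$54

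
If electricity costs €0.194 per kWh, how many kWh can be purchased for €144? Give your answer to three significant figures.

742 kWh

€144 / €0.194 per kWh = 742.3 kWh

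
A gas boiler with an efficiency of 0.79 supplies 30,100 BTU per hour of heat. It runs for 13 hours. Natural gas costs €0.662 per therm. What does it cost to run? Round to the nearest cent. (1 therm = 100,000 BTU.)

€3.28

Heat delivered = 30,100 BTU/h × 13 h = 391,300 BTU
Gas input = 391,300 / 0.79 = 495,316 BTU
= 495,316 / 100,000 = 4.953 therm
Cost = 4.953 × €0.662/therm = €3.28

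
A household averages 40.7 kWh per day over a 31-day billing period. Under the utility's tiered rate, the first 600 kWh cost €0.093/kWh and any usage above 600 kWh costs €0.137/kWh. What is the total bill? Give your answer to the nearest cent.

Usage = 40.7 kWh/day × 31 days = 1261.7 kWh
First 600 kWh × €0.093 = €55.80
Remaining 661.7 kWh × €0.137 = €90.65
Total = €146.45

€146.45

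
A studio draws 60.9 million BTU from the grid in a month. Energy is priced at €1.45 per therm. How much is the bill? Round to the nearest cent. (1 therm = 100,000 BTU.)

60.9 million BTU × (10 therm/million BTU) = 609 therm
Cost = 609 therm × €1.45/therm = €883.05

€883.05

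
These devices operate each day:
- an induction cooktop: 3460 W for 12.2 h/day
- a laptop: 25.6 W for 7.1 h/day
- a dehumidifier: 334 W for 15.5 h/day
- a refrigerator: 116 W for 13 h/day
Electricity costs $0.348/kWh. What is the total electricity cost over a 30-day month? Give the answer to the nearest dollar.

$512

induction cooktop: 3460 W × 12.2 h × 30 d = 1,266,360 Wh = 1,266 kWh
laptop: 25.6 W × 7.1 h × 30 d = 5,453 Wh = 5.453 kWh
dehumidifier: 334 W × 15.5 h × 30 d = 155,310 Wh = 155.3 kWh
refrigerator: 116 W × 13 h × 30 d = 45,240 Wh = 45.24 kWh
Total energy = 1,266 + 5.453 + 155.3 + 45.24 = 1,472 kWh
Cost = 1,472 kWh × $0.348 = $512.38 ≈ $512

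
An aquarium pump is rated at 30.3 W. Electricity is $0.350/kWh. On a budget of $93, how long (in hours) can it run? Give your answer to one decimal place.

8769.4 h

Energy budget = $93 / $0.350 per kWh = 265.7 kWh = 265,714 Wh
Runtime = 265,714 Wh / 30.3 W = 8,769 h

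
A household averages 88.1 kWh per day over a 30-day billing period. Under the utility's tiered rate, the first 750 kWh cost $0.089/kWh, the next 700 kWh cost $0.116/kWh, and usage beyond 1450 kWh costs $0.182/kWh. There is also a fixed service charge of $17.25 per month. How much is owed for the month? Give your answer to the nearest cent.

$382.33

Usage = 88.1 kWh/day × 30 days = 2643 kWh
First 750 kWh × $0.089 = $66.75
Next 700 kWh × $0.116 = $81.20
Remaining 1193 kWh × $0.182 = $217.13
Energy charge = $365.08; + service $17.25 = $382.33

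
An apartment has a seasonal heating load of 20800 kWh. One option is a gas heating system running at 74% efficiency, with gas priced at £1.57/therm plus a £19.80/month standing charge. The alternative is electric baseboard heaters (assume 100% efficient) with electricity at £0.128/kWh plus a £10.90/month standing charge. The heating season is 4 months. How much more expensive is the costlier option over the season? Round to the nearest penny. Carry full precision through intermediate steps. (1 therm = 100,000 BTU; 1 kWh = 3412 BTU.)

Heat load = 20800 kWh × 3412 = 70,969,600 BTU
Gas: input = 70,969,600 / 0.74 = 95,904,865 BTU = 959 therm → 959 × £1.57 = £1,505.71; + 4 × £19.80 standing = £1,584.91
Electric: 70,969,600 BTU / 3412 = 20,800 kWh → × £0.128 = £2,662.40; + 4 × £10.90 standing = £2,706.00
Difference = |£1,584.91 − £2,706.00| = £1,121.09

£1121.09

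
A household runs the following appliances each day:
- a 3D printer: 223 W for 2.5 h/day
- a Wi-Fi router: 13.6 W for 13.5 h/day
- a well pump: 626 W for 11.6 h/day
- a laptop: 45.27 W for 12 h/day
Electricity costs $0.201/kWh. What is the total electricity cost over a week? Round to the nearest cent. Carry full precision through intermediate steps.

3D printer: 223 W × 2.5 h × 7 d = 3,902 Wh = 3.902 kWh
Wi-Fi router: 13.6 W × 13.5 h × 7 d = 1,285 Wh = 1.285 kWh
well pump: 626 W × 11.6 h × 7 d = 50,831 Wh = 50.83 kWh
laptop: 45.27 W × 12 h × 7 d = 3,803 Wh = 3.803 kWh
Total energy = 3.902 + 1.285 + 50.83 + 3.803 = 59.82 kWh
Cost = 59.82 kWh × $0.201 = $12.02

$12.02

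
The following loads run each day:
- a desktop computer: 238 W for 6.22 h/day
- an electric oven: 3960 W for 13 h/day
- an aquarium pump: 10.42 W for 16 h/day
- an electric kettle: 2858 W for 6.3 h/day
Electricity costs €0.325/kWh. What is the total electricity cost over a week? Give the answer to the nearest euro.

desktop computer: 238 W × 6.22 h × 7 d = 10,363 Wh = 10.36 kWh
electric oven: 3960 W × 13 h × 7 d = 360,360 Wh = 360.4 kWh
aquarium pump: 10.42 W × 16 h × 7 d = 1,167 Wh = 1.167 kWh
electric kettle: 2858 W × 6.3 h × 7 d = 126,038 Wh = 126 kWh
Total energy = 10.36 + 360.4 + 1.167 + 126 = 497.9 kWh
Cost = 497.9 kWh × €0.325 = €161.83 ≈ €162

€162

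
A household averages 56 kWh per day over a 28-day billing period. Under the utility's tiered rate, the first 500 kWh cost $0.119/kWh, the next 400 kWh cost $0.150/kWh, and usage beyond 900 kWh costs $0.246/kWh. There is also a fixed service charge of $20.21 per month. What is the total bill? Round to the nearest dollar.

Usage = 56 kWh/day × 28 days = 1568 kWh
First 500 kWh × $0.119 = $59.50
Next 400 kWh × $0.150 = $60.00
Remaining 668 kWh × $0.246 = $164.33
Energy charge = $283.83; + service $20.21 = $304.04 ≈ $304

$304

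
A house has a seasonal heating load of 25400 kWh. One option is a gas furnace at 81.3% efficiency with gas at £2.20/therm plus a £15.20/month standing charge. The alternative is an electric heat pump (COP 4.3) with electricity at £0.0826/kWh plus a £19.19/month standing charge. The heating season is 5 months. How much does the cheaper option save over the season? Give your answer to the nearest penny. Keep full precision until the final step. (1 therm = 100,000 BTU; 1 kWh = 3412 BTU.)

£1837.31

Heat load = 25400 kWh × 3412 = 86,664,800 BTU
Gas: input = 86,664,800 / 0.813 = 106,598,770 BTU = 1,066 therm → 1,066 × £2.20 = £2,345.17; + 5 × £15.20 standing = £2,421.17
Heat pump: 86,664,800 BTU / 3412 = 25,400 kWh heat; / 4.3 = 5,907 kWh in → × £0.0826 = £487.92; + 5 × £19.19 standing = £583.87
Difference = |£2,421.17 − £583.87| = £1,837.31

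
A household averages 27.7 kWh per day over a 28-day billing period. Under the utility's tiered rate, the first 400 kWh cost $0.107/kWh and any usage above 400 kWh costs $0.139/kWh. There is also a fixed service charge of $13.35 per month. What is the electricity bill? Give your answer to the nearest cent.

$108.36

Usage = 27.7 kWh/day × 28 days = 775.6 kWh
First 400 kWh × $0.107 = $42.80
Remaining 375.6 kWh × $0.139 = $52.21
Energy charge = $95.01; + service $13.35 = $108.36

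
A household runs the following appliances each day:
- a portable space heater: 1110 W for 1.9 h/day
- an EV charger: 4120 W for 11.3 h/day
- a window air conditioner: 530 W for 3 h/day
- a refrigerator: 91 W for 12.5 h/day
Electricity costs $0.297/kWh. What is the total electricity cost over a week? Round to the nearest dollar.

portable space heater: 1110 W × 1.9 h × 7 d = 14,763 Wh = 14.76 kWh
EV charger: 4120 W × 11.3 h × 7 d = 325,892 Wh = 325.9 kWh
window air conditioner: 530 W × 3 h × 7 d = 11,130 Wh = 11.13 kWh
refrigerator: 91 W × 12.5 h × 7 d = 7,962 Wh = 7.963 kWh
Total energy = 14.76 + 325.9 + 11.13 + 7.963 = 359.7 kWh
Cost = 359.7 kWh × $0.297 = $106.85 ≈ $107

$107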